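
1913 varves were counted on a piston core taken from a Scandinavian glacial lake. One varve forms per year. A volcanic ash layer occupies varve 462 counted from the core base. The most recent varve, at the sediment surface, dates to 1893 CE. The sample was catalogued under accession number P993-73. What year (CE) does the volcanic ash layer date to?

The volcanic ash layer sits at varve 462 from the core base, so 1913 − 462 = 1451 varves formed after it.
1893 − 1451 = 442 CE.

442 CE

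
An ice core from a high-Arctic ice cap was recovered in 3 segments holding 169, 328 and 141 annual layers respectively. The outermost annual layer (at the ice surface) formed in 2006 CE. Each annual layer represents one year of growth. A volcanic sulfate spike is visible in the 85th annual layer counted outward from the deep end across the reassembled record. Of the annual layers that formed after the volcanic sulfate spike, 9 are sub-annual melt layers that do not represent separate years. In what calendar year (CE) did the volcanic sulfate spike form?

Total annual layers = 169 + 328 + 141 = 638.
The volcanic sulfate spike sits at annual layer 85 from the deep end, so 638 − 85 = 553 annual layers formed after it.
Excluding 9 false annual layers: 553 − 9 = 544.
2006 − 544 = 1462 CE.

1462 CE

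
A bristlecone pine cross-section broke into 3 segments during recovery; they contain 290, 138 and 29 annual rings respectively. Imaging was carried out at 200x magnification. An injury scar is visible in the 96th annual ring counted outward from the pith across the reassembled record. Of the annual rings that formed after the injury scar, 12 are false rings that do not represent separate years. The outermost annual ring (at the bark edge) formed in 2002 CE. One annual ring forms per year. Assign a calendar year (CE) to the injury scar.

1653 CE

Total annual rings = 290 + 138 + 29 = 457.
Between annual ring 96 and the bark edge there are 457 − 96 = 361 annual rings.
361 − 12 false = 349 true annual rings after the injury scar.
The annual ring at the bark edge is 2002 CE, so the injury scar dates to 2002 − 349 = 1653 CE.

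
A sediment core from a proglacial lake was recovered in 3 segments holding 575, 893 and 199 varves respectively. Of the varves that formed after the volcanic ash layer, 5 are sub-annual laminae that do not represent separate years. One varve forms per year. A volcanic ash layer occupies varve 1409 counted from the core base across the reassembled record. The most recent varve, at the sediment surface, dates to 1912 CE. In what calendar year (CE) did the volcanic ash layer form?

Total varves = 575 + 893 + 199 = 1667.
Between varve 1409 and the sediment surface there are 1667 − 1409 = 258 varves.
258 − 5 false = 253 true varves after the volcanic ash layer.
The varve at the sediment surface is 1912 CE, so the volcanic ash layer dates to 1912 − 253 = 1659 CE.

1659 CE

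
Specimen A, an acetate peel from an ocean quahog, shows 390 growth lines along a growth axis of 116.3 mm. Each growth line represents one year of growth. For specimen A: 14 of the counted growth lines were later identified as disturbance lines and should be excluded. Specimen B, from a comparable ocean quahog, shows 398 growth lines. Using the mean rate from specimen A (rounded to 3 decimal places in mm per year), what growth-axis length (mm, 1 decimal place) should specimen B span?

Specimen A: true growth line count = 390 − 14 = 376.
A: Extension rate ≈ 116.3 / 376 = 0.309 mm/year.
Length of B = 0.309 × 398 = 123.0 mm.

123.0 mm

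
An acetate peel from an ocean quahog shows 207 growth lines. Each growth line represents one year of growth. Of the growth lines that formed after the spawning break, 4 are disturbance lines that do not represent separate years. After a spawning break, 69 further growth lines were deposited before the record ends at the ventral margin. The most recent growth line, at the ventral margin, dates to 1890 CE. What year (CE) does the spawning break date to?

There are 69 growth lines younger than the spawning break.
69 − 4 false = 65 true growth lines after the spawning break.
1890 − 65 = 1825 CE.

1825 CE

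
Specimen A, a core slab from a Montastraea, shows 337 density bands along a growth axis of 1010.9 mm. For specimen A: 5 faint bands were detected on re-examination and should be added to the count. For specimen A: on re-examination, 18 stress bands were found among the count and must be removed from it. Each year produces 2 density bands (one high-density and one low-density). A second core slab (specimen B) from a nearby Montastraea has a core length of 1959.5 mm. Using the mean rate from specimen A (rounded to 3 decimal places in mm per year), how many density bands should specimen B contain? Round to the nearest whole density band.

Specimen A: true density band count = 337 − 18 + 5 = 324.
Specimen A: dividing by 2 density bands per year: 324 / 2 = 162 years.
A: 1010.9 mm over 162 years gives 1010.9 / 162 ≈ 6.240 mm/year.
Specimen B: 1959.5 mm / 6.240 mm per year = 314.02 years; at 2 density bands per year that is 314.02 × 2 ≈ 628 density bands.

628 density bands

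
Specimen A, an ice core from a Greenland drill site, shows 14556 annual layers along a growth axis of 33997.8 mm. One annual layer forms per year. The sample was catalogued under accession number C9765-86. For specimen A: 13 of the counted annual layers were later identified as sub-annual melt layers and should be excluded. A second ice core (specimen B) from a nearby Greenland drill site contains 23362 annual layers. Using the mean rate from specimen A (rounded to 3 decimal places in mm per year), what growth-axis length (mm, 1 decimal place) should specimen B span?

54620.4 mm

Specimen A: true annual layer count = 14556 − 13 = 14543.
A: Mean rate = 33997.8 mm / 14543 years ≈ 2.338 mm per year.
For B, 2.338 mm/year × 23362 years = 54620.4 mm.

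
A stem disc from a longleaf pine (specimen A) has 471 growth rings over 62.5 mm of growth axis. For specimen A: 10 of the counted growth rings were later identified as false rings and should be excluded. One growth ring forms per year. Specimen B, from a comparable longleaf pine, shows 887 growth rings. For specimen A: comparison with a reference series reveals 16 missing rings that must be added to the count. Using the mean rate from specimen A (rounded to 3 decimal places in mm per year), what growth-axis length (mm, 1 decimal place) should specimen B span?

116.2 mm

Specimen A: adjusted count: 471 − 10 + 16 = 477 growth rings.
A: 62.5 mm over 477 years gives 62.5 / 477 ≈ 0.131 mm per year.
B's length ≈ 0.131 × 887 = 116.2 mm.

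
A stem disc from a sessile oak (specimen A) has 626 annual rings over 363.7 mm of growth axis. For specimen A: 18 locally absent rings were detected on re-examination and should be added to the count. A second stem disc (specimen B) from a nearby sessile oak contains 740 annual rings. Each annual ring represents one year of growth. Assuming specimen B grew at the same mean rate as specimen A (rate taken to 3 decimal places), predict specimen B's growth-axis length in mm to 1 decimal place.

418.1 mm

Specimen A: true annual ring count = 626 + 18 = 644.
A: Extension rate ≈ 363.7 / 644 = 0.565 mm per year.
Length of B = 0.565 × 740 = 418.1 mm.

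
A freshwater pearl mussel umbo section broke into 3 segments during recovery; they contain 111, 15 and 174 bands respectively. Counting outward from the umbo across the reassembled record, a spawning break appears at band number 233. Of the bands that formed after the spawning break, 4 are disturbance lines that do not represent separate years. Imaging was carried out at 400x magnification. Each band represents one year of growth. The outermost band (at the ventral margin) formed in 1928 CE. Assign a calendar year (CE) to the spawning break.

1865 CE

Total bands = 111 + 15 + 174 = 300.
300 − 233 = 67 bands lie beyond the spawning break toward the ventral margin.
Removing the 4 false bands leaves 67 − 4 = 63 true bands beyond the spawning break.
The band at the ventral margin is 1928 CE, so the spawning break dates to 1928 − 63 = 1865 CE.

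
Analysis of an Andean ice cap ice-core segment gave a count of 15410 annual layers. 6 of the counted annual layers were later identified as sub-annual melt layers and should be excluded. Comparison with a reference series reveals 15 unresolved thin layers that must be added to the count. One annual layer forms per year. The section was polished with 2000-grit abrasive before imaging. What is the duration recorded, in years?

True annual layer count = 15410 − 6 + 15 = 15419.
At one annual layer per year, that is 15419 years.

15419 years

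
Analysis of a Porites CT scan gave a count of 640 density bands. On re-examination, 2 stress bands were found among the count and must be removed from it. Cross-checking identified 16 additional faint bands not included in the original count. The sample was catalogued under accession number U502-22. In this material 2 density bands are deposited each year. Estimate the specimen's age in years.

327 years

Adjusted count: 640 − 2 + 16 = 654 density bands.
654 density bands at 2 per year is 654 / 2 = 327 years.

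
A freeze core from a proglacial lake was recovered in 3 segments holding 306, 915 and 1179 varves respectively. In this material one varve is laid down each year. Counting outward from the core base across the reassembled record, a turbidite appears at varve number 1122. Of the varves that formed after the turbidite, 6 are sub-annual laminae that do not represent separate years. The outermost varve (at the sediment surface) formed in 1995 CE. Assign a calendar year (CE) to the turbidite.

723 CE

Total varves = 306 + 915 + 1179 = 2400.
Between varve 1122 and the sediment surface there are 2400 − 1122 = 1278 varves.
1278 − 6 false = 1272 true varves after the turbidite.
The varve at the sediment surface is 1995 CE, so the turbidite dates to 1995 − 1272 = 723 CE.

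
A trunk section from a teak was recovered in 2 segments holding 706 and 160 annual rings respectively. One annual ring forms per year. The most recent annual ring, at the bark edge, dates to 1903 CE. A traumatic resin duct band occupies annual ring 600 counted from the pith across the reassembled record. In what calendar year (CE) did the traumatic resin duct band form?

Total annual rings = 706 + 160 = 866.
The traumatic resin duct band sits at annual ring 600 from the pith, so 866 − 600 = 266 annual rings formed after it.
Counting back 266 years from 1903 CE places the traumatic resin duct band in 1903 − 266 = 1637 CE.

1637 CE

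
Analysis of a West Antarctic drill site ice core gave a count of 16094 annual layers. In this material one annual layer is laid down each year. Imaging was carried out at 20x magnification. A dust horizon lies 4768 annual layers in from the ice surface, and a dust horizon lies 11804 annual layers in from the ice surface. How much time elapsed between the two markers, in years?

11804 − 4768 = 7036 annual layers lie between the two events.
At one annual layer per year, 7036 years elapsed between them.

7036 yr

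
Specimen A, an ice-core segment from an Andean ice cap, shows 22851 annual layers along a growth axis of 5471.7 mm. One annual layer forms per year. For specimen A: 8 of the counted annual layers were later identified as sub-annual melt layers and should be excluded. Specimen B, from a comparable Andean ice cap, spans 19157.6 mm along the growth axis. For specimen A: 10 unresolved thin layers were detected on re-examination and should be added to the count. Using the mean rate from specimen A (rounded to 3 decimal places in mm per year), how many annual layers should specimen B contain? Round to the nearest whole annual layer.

Specimen A: after corrections the count is 22851 − 8 + 10 = 22853 annual layers.
A: 5471.7 mm over 22853 years gives 5471.7 / 22853 ≈ 0.239 mm/yr.
Specimen B: 19157.6 mm / 0.239 mm per year = 80157.32 years ≈ 80157 annual layers.

80157 annual layers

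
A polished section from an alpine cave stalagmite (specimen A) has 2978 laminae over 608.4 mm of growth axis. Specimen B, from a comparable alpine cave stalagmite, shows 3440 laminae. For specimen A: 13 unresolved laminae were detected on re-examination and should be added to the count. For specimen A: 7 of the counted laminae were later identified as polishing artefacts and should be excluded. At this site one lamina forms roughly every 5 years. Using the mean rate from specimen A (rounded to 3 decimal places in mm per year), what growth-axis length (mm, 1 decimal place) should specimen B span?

705.2 mm

Specimen A: true lamina count = 2978 − 7 + 13 = 2984.
Specimen A: multiplying by 5 years per lamina: 2984 × 5 = 14920 years.
A: Extension rate ≈ 608.4 / 14920 = 0.041 mm/year.
Specimen B: 3440 laminae at 5 years each span 3440 × 5 = 17200 years. B's length ≈ 0.041 × 17200 = 705.2 mm.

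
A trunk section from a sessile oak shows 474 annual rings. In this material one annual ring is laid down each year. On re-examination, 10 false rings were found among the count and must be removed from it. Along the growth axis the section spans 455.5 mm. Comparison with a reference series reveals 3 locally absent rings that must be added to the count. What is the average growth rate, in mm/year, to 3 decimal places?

0.975 mm/year

Correcting the raw count gives 474 − 10 + 3 = 467 true annual rings.
455.5 mm over 467 years gives 455.5 / 467 ≈ 0.975 mm/year.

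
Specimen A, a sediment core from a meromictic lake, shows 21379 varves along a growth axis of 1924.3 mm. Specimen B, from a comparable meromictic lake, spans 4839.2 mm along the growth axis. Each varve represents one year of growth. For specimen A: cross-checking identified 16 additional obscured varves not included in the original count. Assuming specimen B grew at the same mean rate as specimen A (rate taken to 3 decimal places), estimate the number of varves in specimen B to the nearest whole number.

Specimen A: true varve count = 21379 + 16 = 21395.
A: Extension rate ≈ 1924.3 / 21395 = 0.090 mm per year.
For B, 4839.2 / 0.090 = 53768.89 years ≈ 53769 varves.

53769 varves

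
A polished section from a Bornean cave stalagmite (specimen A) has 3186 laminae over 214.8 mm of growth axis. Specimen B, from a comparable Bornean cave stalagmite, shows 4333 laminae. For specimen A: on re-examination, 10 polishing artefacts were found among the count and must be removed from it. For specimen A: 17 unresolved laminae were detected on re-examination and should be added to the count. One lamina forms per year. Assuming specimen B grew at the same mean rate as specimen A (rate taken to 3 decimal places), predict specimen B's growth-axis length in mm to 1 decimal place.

290.3 mm

Specimen A: correcting the raw count gives 3186 − 10 + 17 = 3193 true laminae.
A: Extension rate ≈ 214.8 / 3193 = 0.067 mm/yr.
Length of B = 0.067 × 4333 = 290.3 mm.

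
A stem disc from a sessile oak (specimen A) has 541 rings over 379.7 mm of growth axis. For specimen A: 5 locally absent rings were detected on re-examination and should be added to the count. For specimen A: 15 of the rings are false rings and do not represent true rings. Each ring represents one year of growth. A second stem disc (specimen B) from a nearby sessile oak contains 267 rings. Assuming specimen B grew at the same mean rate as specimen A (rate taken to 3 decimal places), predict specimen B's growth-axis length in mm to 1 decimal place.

Specimen A: correcting the raw count gives 541 − 15 + 5 = 531 true rings.
A: Extension rate ≈ 379.7 / 531 = 0.715 mm/yr.
B's length ≈ 0.715 × 267 = 190.9 mm.

190.9 mm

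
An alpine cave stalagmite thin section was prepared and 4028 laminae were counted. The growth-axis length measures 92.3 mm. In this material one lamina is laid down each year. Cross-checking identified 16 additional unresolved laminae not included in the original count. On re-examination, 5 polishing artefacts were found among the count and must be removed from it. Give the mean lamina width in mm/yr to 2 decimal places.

After corrections the count is 4028 − 5 + 16 = 4039 laminae.
92.3 mm over 4039 years gives 92.3 / 4039 ≈ 0.02 mm/yr.

0.02 mm/yr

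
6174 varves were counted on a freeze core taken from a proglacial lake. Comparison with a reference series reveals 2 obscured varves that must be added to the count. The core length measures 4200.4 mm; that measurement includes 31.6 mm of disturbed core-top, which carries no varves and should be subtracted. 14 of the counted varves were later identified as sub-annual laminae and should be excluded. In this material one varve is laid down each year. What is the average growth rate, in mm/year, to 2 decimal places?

Adjusted count: 6174 − 14 + 2 = 6162 varves.
The growth record spans 4200.4 − 31.6 = 4168.8 mm.
4168.8 mm over 6162 years gives 4168.8 / 6162 ≈ 0.68 mm/year.

0.68 mm/year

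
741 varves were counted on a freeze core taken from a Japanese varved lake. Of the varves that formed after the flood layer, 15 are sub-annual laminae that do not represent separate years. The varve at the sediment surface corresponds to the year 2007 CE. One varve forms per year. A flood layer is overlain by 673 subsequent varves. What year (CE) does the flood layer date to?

There are 673 varves younger than the flood layer.
Removing the 15 false varves leaves 673 − 15 = 658 true varves beyond the flood layer.
2007 − 658 = 1349 CE.

1349 CE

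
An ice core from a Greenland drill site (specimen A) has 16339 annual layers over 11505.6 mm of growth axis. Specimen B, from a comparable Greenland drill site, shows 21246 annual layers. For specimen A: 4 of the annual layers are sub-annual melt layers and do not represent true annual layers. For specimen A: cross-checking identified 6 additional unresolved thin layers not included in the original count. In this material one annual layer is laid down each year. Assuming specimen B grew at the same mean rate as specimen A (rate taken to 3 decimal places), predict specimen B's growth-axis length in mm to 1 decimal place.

14957.2 mm

Specimen A: adjusted count: 16339 − 4 + 6 = 16341 annual layers.
A: Mean rate = 11505.6 mm / 16341 years ≈ 0.704 mm/yr.
B's length ≈ 0.704 × 21246 = 14957.2 mm.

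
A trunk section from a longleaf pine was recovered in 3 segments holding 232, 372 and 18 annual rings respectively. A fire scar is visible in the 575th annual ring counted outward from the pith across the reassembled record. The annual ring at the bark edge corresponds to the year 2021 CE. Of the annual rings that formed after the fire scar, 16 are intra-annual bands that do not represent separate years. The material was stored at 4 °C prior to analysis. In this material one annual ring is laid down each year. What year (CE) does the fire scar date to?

Total annual rings = 232 + 372 + 18 = 622.
Between annual ring 575 and the bark edge there are 622 − 575 = 47 annual rings.
47 − 16 false = 31 true annual rings after the fire scar.
2021 − 31 = 1990 CE.

1990 CE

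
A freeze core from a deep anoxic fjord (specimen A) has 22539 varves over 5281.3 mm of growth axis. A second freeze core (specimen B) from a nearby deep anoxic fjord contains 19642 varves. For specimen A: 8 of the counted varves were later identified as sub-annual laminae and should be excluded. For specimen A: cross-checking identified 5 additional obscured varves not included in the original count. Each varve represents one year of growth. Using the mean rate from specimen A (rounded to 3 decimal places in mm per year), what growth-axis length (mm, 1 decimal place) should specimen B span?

4596.2 mm

Specimen A: adjusted count: 22539 − 8 + 5 = 22536 varves.
A: Mean rate = 5281.3 mm / 22536 years ≈ 0.234 mm per year.
Length of B = 0.234 × 19642 = 4596.2 mm.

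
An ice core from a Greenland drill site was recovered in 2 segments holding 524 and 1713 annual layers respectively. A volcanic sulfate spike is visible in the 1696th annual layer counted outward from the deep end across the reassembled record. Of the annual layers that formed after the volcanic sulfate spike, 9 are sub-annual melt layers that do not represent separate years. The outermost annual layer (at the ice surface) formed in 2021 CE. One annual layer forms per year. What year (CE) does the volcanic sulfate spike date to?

1489 CE

Total annual layers = 524 + 1713 = 2237.
Between annual layer 1696 and the ice surface there are 2237 − 1696 = 541 annual layers.
Excluding 9 false annual layers: 541 − 9 = 532.
The annual layer at the ice surface is 2021 CE, so the volcanic sulfate spike dates to 2021 − 532 = 1489 CE.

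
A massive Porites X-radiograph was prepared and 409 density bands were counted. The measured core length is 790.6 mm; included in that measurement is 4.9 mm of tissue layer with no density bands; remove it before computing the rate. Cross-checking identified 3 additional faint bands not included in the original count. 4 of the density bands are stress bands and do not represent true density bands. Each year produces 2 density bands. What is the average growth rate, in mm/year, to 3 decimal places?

3.851 mm/year

True density band count = 409 − 4 + 3 = 408.
Dividing by 2 density bands per year: 408 / 2 = 204 years.
The growth record spans 790.6 − 4.9 = 785.7 mm.
Extension rate ≈ 785.7 / 204 = 3.851 mm/year.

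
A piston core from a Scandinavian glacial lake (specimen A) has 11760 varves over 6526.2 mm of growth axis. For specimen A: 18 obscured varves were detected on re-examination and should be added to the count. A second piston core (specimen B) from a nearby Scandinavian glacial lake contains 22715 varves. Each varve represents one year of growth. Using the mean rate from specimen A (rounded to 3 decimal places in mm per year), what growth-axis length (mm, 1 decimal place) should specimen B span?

Specimen A: after corrections the count is 11760 + 18 = 11778 varves.
A: Extension rate ≈ 6526.2 / 11778 = 0.554 mm/year.
Length of B = 0.554 × 22715 = 12584.1 mm.

12584.1 mm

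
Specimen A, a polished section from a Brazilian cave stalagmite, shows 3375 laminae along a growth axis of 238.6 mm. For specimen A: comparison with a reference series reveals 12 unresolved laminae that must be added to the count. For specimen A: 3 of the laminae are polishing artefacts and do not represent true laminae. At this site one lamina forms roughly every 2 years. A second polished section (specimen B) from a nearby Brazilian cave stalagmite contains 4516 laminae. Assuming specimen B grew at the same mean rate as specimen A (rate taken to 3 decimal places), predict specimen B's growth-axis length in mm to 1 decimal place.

Specimen A: true lamina count = 3375 − 3 + 12 = 3384.
Specimen A: multiplying by 2 years per lamina: 3384 × 2 = 6768 years.
A: 238.6 mm over 6768 years gives 238.6 / 6768 ≈ 0.035 mm/yr.
Specimen B: at 2 years per lamina, 4516 × 2 = 9032 years. Length of B = 0.035 × 9032 = 316.1 mm.

316.1 mm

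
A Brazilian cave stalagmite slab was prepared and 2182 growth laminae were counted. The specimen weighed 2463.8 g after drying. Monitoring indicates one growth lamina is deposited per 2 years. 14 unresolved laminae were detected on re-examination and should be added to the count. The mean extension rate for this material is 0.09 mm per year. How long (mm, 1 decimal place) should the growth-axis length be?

Adjusted count: 2182 + 14 = 2196 growth laminae.
2196 growth laminae at 2 years each span 2196 × 2 = 4392 years.
Predicted length = 0.09 mm/year × 4392 years = 395.3 mm.

395.3 mm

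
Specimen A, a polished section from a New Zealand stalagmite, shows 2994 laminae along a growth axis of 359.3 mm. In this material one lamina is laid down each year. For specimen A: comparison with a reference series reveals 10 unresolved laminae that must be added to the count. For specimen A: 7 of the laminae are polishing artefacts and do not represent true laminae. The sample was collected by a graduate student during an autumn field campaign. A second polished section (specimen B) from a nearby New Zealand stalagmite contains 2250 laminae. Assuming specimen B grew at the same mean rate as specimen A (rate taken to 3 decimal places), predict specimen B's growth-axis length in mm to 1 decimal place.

270.0 mm

Specimen A: after corrections the count is 2994 − 7 + 10 = 2997 laminae.
A: Mean rate = 359.3 mm / 2997 years ≈ 0.120 mm per year.
For B, 0.120 mm/year × 2250 years = 270.0 mm.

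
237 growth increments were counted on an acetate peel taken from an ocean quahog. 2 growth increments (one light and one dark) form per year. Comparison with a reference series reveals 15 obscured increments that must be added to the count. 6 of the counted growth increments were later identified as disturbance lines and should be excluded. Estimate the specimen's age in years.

123 years

After corrections the count is 237 − 6 + 15 = 246 growth increments.
246 growth increments at 2 per year is 246 / 2 = 123 years.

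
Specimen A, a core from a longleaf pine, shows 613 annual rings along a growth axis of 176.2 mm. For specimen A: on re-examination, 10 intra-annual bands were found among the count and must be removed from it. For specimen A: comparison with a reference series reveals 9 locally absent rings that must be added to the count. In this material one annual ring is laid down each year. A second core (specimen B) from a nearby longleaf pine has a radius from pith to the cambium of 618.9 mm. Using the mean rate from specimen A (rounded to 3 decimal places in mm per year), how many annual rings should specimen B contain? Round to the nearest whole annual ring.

2149 annual rings

Specimen A: correcting the raw count gives 613 − 10 + 9 = 612 true annual rings.
A: 176.2 mm over 612 years gives 176.2 / 612 ≈ 0.288 mm/yr.
For B, 618.9 / 0.288 = 2148.96 years ≈ 2149 annual rings.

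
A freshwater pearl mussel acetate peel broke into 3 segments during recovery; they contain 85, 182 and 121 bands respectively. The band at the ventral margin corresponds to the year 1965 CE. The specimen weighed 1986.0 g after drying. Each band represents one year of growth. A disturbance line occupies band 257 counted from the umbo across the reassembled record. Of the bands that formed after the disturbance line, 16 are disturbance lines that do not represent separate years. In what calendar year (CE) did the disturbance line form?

Total bands = 85 + 182 + 121 = 388.
Between band 257 and the ventral margin there are 388 − 257 = 131 bands.
Removing the 16 false bands leaves 131 − 16 = 115 true bands beyond the disturbance line.
1965 − 115 = 1850 CE.

1850 CE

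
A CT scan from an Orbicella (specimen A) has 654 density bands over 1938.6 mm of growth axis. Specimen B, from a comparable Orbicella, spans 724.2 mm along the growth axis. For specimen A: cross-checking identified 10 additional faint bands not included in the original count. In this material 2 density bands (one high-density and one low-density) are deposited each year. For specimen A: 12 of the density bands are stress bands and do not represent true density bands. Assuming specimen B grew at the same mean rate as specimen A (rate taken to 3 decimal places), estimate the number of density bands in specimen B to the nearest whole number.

244 density bands

Specimen A: correcting the raw count gives 654 − 12 + 10 = 652 true density bands.
Specimen A: with 2 density bands per year, 652 / 2 = 326 years.
A: Mean rate = 1938.6 mm / 326 years ≈ 5.947 mm/yr.
Specimen B: 724.2 mm / 5.947 mm per year = 121.78 years; at 2 density bands per year that is 121.78 × 2 ≈ 244 density bands.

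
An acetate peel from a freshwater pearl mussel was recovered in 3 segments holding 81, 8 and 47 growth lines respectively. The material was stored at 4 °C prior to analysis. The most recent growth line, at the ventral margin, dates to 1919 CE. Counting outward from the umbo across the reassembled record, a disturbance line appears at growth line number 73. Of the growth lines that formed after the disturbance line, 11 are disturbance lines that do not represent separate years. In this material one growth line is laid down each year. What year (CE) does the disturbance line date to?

Total growth lines = 81 + 8 + 47 = 136.
The disturbance line sits at growth line 73 from the umbo, so 136 − 73 = 63 growth lines formed after it.
63 − 11 false = 52 true growth lines after the disturbance line.
Counting back 52 years from 1919 CE places the disturbance line in 1919 − 52 = 1867 CE.

1867 CE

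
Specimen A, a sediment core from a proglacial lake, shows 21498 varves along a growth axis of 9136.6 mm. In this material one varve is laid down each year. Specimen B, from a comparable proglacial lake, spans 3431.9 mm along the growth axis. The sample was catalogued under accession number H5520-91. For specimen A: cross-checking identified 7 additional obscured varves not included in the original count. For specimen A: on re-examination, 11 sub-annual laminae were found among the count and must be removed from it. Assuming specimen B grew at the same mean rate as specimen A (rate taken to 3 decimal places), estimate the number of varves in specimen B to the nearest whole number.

Specimen A: adjusted count: 21498 − 11 + 7 = 21494 varves.
A: Mean rate = 9136.6 mm / 21494 years ≈ 0.425 mm/year.
For B, 3431.9 / 0.425 = 8075.06 years ≈ 8075 varves.

8075 varves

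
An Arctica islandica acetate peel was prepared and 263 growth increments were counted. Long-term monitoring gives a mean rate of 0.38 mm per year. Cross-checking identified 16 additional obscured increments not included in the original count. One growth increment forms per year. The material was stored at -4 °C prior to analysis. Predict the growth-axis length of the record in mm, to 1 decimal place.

106.0 mm

True growth increment count = 263 + 16 = 279.
Predicted length = 0.38 mm/year × 279 years = 106.0 mm.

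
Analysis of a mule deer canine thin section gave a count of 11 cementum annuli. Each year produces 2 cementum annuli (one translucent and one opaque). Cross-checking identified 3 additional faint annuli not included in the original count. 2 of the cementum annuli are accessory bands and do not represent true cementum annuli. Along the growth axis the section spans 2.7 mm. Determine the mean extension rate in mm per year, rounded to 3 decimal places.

0.450 mm per year

True cementum annulus count = 11 − 2 + 3 = 12.
Dividing by 2 cementum annuli per year: 12 / 2 = 6 years.
Mean rate = 2.7 mm / 6 years ≈ 0.450 mm per year.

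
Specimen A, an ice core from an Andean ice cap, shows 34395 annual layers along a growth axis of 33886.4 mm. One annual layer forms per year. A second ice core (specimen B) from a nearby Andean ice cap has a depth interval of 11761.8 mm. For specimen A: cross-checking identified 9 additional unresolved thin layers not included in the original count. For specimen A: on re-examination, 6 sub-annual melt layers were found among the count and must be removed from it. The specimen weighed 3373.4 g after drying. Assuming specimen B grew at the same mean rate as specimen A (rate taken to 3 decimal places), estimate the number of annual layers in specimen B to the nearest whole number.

Specimen A: adjusted count: 34395 − 6 + 9 = 34398 annual layers.
A: Mean rate = 33886.4 mm / 34398 years ≈ 0.985 mm/yr.
For B, 11761.8 / 0.985 = 11940.91 years ≈ 11941 annual layers.

11941 annual layers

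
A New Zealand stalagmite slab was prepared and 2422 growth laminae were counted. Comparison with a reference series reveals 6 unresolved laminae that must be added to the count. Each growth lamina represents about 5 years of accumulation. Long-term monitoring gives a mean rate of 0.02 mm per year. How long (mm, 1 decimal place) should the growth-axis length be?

Correcting the raw count gives 2422 + 6 = 2428 true growth laminae.
2428 growth laminae at 5 years each span 2428 × 5 = 12140 years.
Predicted length = 0.02 mm/year × 12140 years = 242.8 mm.

242.8 mm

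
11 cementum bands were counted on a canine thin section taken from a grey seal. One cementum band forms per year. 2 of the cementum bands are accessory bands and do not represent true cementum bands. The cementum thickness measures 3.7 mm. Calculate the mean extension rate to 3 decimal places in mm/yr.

Correcting the raw count gives 11 − 2 = 9 true cementum bands.
Extension rate ≈ 3.7 / 9 = 0.411 mm/yr.

0.411 mm/yr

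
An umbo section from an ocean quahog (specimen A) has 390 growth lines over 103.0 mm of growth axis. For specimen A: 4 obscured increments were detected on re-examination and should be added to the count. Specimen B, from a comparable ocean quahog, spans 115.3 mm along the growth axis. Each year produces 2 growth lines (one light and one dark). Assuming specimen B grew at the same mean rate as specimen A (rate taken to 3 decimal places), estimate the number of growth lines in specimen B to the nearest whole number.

Specimen A: correcting the raw count gives 390 + 4 = 394 true growth lines.
Specimen A: with 2 growth lines per year, 394 / 2 = 197 years.
A: Extension rate ≈ 103.0 / 197 = 0.523 mm/yr.
Specimen B: 115.3 mm / 0.523 mm per year = 220.46 years; at 2 growth lines per year that is 220.46 × 2 ≈ 441 growth lines.

441 growth lines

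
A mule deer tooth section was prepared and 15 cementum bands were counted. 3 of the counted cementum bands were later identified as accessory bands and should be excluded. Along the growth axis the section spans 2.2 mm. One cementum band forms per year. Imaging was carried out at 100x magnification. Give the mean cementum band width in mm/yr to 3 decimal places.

Correcting the raw count gives 15 − 3 = 12 true cementum bands.
Extension rate ≈ 2.2 / 12 = 0.183 mm/yr.

0.183 mm/yr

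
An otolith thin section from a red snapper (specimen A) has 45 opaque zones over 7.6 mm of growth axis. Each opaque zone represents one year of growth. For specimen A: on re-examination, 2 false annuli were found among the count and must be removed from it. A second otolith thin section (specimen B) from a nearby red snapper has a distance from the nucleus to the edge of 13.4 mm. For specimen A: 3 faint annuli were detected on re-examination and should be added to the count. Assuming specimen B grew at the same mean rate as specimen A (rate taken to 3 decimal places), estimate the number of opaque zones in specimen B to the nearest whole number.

81 opaque zones

Specimen A: adjusted count: 45 − 2 + 3 = 46 opaque zones.
A: 7.6 mm over 46 years gives 7.6 / 46 ≈ 0.165 mm/year.
For B, 13.4 / 0.165 = 81.21 years ≈ 81 opaque zones.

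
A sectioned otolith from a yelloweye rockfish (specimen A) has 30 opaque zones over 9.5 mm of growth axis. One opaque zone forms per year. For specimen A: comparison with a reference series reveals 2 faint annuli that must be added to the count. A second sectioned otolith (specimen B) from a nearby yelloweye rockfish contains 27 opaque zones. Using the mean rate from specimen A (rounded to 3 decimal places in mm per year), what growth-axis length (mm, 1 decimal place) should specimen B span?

8.0 mm

Specimen A: correcting the raw count gives 30 + 2 = 32 true opaque zones.
A: Mean rate = 9.5 mm / 32 years ≈ 0.297 mm/yr.
For B, 0.297 mm/year × 27 years = 8.0 mm.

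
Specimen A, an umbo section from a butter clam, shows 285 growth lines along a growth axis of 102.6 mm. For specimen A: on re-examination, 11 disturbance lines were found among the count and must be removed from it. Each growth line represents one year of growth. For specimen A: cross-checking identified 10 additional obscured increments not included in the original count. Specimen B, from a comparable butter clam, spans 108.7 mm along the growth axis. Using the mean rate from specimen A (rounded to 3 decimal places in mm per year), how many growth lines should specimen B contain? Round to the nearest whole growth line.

301 growth lines

Specimen A: true growth line count = 285 − 11 + 10 = 284.
A: 102.6 mm over 284 years gives 102.6 / 284 ≈ 0.361 mm per year.
For B, 108.7 / 0.361 = 301.11 years ≈ 301 growth lines.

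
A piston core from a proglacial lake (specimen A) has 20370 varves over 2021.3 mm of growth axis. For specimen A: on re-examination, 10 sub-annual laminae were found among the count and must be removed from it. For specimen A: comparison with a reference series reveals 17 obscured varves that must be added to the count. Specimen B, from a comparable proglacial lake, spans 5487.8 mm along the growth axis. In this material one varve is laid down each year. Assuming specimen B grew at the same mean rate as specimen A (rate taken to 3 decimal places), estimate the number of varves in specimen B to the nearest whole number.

Specimen A: true varve count = 20370 − 10 + 17 = 20377.
A: Mean rate = 2021.3 mm / 20377 years ≈ 0.099 mm/year.
For B, 5487.8 / 0.099 = 55432.32 years ≈ 55432 varves.

55432 varves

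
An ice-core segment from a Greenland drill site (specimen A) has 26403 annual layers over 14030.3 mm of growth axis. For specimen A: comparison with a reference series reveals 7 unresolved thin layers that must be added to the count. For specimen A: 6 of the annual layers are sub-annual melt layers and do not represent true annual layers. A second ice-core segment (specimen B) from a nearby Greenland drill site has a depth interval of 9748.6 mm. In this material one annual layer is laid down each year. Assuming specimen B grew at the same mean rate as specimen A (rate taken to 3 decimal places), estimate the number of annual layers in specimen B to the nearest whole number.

18359 annual layers

Specimen A: correcting the raw count gives 26403 − 6 + 7 = 26404 true annual layers.
A: 14030.3 mm over 26404 years gives 14030.3 / 26404 ≈ 0.531 mm/year.
Specimen B: 9748.6 mm / 0.531 mm per year = 18358.95 years ≈ 18359 annual layers.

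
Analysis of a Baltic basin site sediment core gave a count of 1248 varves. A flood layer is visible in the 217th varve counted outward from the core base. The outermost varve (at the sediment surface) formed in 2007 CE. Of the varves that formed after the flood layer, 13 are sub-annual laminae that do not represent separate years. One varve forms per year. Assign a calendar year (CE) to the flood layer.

The flood layer sits at varve 217 from the core base, so 1248 − 217 = 1031 varves formed after it.
Excluding 13 false varves: 1031 − 13 = 1018.
Counting back 1018 years from 2007 CE places the flood layer in 2007 − 1018 = 989 CE.

989 CE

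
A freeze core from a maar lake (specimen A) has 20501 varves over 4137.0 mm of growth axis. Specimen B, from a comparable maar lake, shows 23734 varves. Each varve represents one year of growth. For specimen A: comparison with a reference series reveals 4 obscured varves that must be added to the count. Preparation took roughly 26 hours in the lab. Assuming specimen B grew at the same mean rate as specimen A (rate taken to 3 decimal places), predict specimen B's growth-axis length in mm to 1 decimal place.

4794.3 mm

Specimen A: after corrections the count is 20501 + 4 = 20505 varves.
A: Extension rate ≈ 4137.0 / 20505 = 0.202 mm/year.
Length of B = 0.202 × 23734 = 4794.3 mm.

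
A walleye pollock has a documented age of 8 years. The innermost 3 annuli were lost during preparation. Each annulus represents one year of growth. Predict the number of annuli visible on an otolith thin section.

5 annuli

One annulus per year gives 8 annuli over 8 years.
Subtracting the 3 annuli not captured gives 8 − 3 = 5 annuli in the record.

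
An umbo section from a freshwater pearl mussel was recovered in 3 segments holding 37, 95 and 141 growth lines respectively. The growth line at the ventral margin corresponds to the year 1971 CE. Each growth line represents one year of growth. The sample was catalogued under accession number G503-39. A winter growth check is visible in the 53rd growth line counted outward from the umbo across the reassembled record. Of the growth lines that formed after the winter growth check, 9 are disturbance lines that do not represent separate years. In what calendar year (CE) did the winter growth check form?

1760 CE

Total growth lines = 37 + 95 + 141 = 273.
The winter growth check sits at growth line 53 from the umbo, so 273 − 53 = 220 growth lines formed after it.
Excluding 9 false growth lines: 220 − 9 = 211.
1971 − 211 = 1760 CE.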